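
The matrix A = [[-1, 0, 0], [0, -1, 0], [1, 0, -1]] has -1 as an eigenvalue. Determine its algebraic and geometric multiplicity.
algebraic multiplicity 3, geometric multiplicity 2

The characteristic polynomial is (x + 1)^3, so the factor x + 1 appears with exponent 3: the algebraic multiplicity is 3.

rank(A + I) = 1, so the eigenspace has dimension 3 - 1 = 2: the geometric multiplicity is 2.

Since 2 < 3, A is not diagonalizable.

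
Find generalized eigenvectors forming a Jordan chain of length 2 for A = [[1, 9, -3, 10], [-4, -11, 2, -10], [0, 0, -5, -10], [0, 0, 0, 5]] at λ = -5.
v_1 = [[2, -1, 0, 0]]^T, v_2 = [[3, -2, 0, 0]]^T

We seek v_1 ∈ ker((A + 5I)^2) \ ker(A + 5I), then set v_{i+1} = (A + 5I) v_i.

One such chain is v_1 = [[2, -1, 0, 0]]^T, v_2 = [[3, -2, 0, 0]]^T. Check: (A + 5I) v_2 = [[0, 0, 0, 0]]^T = 0.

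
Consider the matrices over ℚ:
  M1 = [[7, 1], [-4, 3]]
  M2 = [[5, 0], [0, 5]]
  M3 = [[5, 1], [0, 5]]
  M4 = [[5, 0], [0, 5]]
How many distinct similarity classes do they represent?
Characteristic polynomials: χ_{M1} = (x - 5)^2, χ_{M2} = (x - 5)^2, χ_{M3} = (x - 5)^2, χ_{M4} = (x - 5)^2.

{M1, M3}: invariant factors (x - 5)^2.

{M2, M4}: invariant factors x - 5, x - 5.

Matrices are similar if and only if their invariant-factor lists agree; the partition into similarity classes is {M1, M3}, {M2, M4}.

2 classes: {M1, M3}, {M2, M4}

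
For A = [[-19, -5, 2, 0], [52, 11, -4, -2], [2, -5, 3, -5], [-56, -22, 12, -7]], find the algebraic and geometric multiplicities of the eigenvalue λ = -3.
algebraic multiplicity 4, geometric multiplicity 2

The characteristic polynomial is (x + 3)^4, so the factor x + 3 appears with exponent 4: the algebraic multiplicity is 4.

rank(A + 3I) = 2, so the eigenspace has dimension 4 - 2 = 2: the geometric multiplicity is 2.

Since 2 < 4, A is not diagonalizable.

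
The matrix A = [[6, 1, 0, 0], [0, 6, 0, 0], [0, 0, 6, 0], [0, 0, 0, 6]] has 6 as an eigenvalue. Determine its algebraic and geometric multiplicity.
The characteristic polynomial is (x - 6)^4, so the factor x - 6 appears with exponent 4: the algebraic multiplicity is 4.

rank(A - 6I) = 1, so the eigenspace has dimension 4 - 1 = 3: the geometric multiplicity is 3.

Since 3 < 4, A is not diagonalizable.

algebraic multiplicity 4, geometric multiplicity 3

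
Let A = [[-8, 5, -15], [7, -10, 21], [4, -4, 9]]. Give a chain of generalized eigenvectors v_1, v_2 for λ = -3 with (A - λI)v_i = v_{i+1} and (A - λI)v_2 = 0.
v_1 = [[1, -1, -1]]^T, v_2 = [[5, -7, -4]]^T

We seek v_1 ∈ ker((A + 3I)^2) \ ker(A + 3I), then set v_{i+1} = (A + 3I) v_i.

One such chain is v_1 = [[1, -1, -1]]^T, v_2 = [[5, -7, -4]]^T. Check: (A + 3I) v_2 = [[0, 0, 0]]^T = 0.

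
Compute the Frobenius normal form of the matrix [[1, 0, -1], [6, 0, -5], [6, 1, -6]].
R = [[0, 0, -1], [1, 0, -5], [0, 1, -5]]

The invariant factors of A (the non-unit diagonal entries of the Smith normal form of xI - A over ℚ[x]) are (x + 1)(x^2 + 4x + 1), each dividing the next. The characteristic polynomial is their product, (x + 1)(x^2 + 4x + 1).

The rational canonical form is the block-diagonal matrix of companion matrices C(f_i):
R = [[0, 0, -1], [1, 0, -5], [0, 1, -5]].

Note the characteristic polynomial does not split into linear factors over ℚ, so A has no Jordan form over ℚ; the rational canonical form exists over any field.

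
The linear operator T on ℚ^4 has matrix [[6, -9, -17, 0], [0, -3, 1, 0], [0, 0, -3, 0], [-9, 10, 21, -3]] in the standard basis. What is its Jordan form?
The characteristic polynomial is det(xI - A) = (x - 6)(x + 3)^3, so the eigenvalues are -3 (algebraic multiplicity 3), 6 (algebraic multiplicity 1).

For λ = -3: rank(A + 3I) = 3, rank((A + 3I)^2) = 2, rank((A + 3I)^3) = 1. The eigenspace has dimension 4 - 3 = 1, so there is 1 Jordan block; the rank sequence gives block sizes [3].

For λ = 6: algebraic multiplicity 1 gives one 1×1 block.

Assembling the blocks gives the Jordan form J above.

J = [[-3, 1, 0, 0], [0, -3, 1, 0], [0, 0, -3, 0], [0, 0, 0, 6]]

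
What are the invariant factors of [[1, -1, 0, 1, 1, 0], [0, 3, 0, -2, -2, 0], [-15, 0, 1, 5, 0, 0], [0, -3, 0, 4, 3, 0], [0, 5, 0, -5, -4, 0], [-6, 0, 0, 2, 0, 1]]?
The Jordan structure of A has elementary divisors (x - 1)^2, (x - 1)^2, (x - 1), (x - 1). Arranging the block sizes at each eigenvalue in decreasing order and taking row products gives the invariant factors.

Invariant factors (smallest first, each dividing the next): x - 1, x - 1, (x - 1)^2, (x - 1)^2.

Check: the last factor (x - 1)^2 is the minimal polynomial, and the product (x - 1)^6 is the characteristic polynomial.

x - 1, x - 1, (x - 1)^2, (x - 1)^2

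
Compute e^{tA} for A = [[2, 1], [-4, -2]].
A has Jordan form J = [[0, 1], [0, 0]] with A = PJP^{-1}, so e^{tA} = P e^{tJ} P^{-1}.

For a Jordan block J_k(λ), e^{tJ_k(λ)} = e^{λt} · (I + tN + t^2 N^2/2! + ... + t^{k-1} N^{k-1}/(k-1)!) where N is the nilpotent superdiagonal part.

Assembling the blocks and conjugating back gives the entries of e^{tA} as shown above.

e^{tA} = [[2*t + 1, t], [-4*t, 1 - 2*t]]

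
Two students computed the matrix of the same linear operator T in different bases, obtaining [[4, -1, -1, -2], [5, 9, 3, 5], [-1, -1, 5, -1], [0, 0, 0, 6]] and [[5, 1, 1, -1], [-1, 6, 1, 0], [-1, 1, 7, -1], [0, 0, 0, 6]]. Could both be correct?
Two matrices over a field are similar if and only if they have the same invariant factors.

Both A and B have characteristic polynomial (x - 6)^4 and minimal polynomial (x - 6)^3. Computing further, both have invariant factors x - 6, (x - 6)^3. Hence A and B are similar.

Yes.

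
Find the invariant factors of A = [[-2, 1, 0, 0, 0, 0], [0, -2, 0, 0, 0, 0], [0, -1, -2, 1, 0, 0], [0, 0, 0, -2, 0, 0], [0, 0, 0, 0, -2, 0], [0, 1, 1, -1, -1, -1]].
The Jordan structure of A has elementary divisors (x + 2)^2, (x + 2)^2, (x + 2), (x + 1). Arranging the block sizes at each eigenvalue in decreasing order and taking row products gives the invariant factors.

Invariant factors (smallest first, each dividing the next): x + 2, (x + 2)^2, (x + 1)(x + 2)^2.

Check: the last factor (x + 1)(x + 2)^2 is the minimal polynomial, and the product (x + 1)(x + 2)^5 is the characteristic polynomial.

x + 2, (x + 2)^2, (x + 1)(x + 2)^2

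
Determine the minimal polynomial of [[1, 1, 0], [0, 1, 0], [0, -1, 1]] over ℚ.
m_A(x) = (x - 1)^2

The characteristic polynomial factors as (x - 1)^3. The minimal polynomial is ∏(x - λ)^{k_λ} where k_λ is the size of the largest Jordan block at λ.

For λ = 1: rank(A - I) = 1, and the largest Jordan block has size 2 (the smallest k with rank((A - I)^k) = rank((A - I)^(k+1))).

So m_A(x) = (x - 1)^2.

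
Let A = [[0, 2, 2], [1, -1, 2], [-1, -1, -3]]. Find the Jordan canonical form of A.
The characteristic polynomial is det(xI - A) = (x + 1)^2(x + 2), so the eigenvalues are -2 (algebraic multiplicity 1), -1 (algebraic multiplicity 2).

For λ = -2: algebraic multiplicity 1 gives one 1×1 block.

For λ = -1: rank(A + I) = 2, rank((A + I)^2) = 1. The eigenspace has dimension 3 - 2 = 1, so there is 1 Jordan block; the rank sequence gives block sizes [2].

Assembling the blocks gives the Jordan form J above.

J = [[-2, 0, 0], [0, -1, 1], [0, 0, -1]]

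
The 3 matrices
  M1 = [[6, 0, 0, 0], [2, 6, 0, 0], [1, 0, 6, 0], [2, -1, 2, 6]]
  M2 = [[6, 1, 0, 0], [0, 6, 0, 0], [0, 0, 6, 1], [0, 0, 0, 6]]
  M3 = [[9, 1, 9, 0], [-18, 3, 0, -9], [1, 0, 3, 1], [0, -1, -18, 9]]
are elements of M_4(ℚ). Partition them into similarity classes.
1 class: {M1, M2, M3}

Characteristic polynomials: χ_{M1} = (x - 6)^4, χ_{M2} = (x - 6)^4, χ_{M3} = (x - 6)^4.

{M1, M2, M3}: invariant factors (x - 6)^2, (x - 6)^2.

Matrices are similar if and only if their invariant-factor lists agree; the partition into similarity classes is {M1, M2, M3}.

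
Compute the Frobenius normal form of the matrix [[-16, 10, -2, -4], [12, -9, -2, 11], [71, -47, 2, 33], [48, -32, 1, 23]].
The invariant factors of A (the non-unit diagonal entries of the Smith normal form of xI - A over ℚ[x]) are (x^2 + 2)^2, each dividing the next. The characteristic polynomial is their product, (x^2 + 2)^2.

The rational canonical form is the block-diagonal matrix of companion matrices C(f_i):
R = [[0, 0, 0, -4], [1, 0, 0, 0], [0, 1, 0, -4], [0, 0, 1, 0]].

Note the characteristic polynomial does not split into linear factors over ℚ, so A has no Jordan form over ℚ; the rational canonical form exists over any field.

R = [[0, 0, 0, -4], [1, 0, 0, 0], [0, 1, 0, -4], [0, 0, 1, 0]]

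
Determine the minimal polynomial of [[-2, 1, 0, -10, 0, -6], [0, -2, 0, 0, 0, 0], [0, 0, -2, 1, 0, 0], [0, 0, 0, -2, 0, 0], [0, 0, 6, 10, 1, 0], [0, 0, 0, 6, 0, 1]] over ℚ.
The characteristic polynomial factors as (x - 1)^2(x + 2)^4. The minimal polynomial is ∏(x - λ)^{k_λ} where k_λ is the size of the largest Jordan block at λ.

For λ = -2: rank(A + 2I) = 4, and the largest Jordan block has size 2 (the smallest k with rank((A + 2I)^k) = rank((A + 2I)^(k+1))).
For λ = 1: rank(A - I) = 4, and the largest Jordan block has size 1 (the smallest k with rank((A - I)^k) = rank((A - I)^(k+1))).

So m_A(x) = (x - 1)(x + 2)^2.

m_A(x) = (x - 1)(x + 2)^2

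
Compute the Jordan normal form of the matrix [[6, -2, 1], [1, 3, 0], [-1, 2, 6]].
The characteristic polynomial is det(xI - A) = (x - 5)^3, so the eigenvalues are 5 (algebraic multiplicity 3).

For λ = 5: rank(A - 5I) = 2, rank((A - 5I)^2) = 1, rank((A - 5I)^3) = 0. The eigenspace has dimension 3 - 2 = 1, so there is 1 Jordan block; the rank sequence gives block sizes [3].

Assembling the blocks gives the Jordan form J above.

J = [[5, 1, 0], [0, 5, 1], [0, 0, 5]]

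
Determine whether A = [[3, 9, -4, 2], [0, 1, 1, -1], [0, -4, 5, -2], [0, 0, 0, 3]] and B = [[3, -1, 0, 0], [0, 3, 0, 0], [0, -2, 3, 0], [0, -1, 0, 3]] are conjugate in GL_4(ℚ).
No.

Both have characteristic polynomial (x - 3)^4, but the minimal polynomial of A is (x - 3)^3 while the minimal polynomial of B is (x - 3)^2. The minimal polynomial is a similarity invariant, so A and B are not similar.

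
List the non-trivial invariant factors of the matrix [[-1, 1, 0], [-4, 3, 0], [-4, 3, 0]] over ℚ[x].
x(x - 1)^2

The Jordan structure of A has elementary divisors x, (x - 1)^2. Arranging the block sizes at each eigenvalue in decreasing order and taking row products gives the invariant factors.

Invariant factors (smallest first, each dividing the next): x(x - 1)^2.

Check: the last factor x(x - 1)^2 is the minimal polynomial, and the product x(x - 1)^2 is the characteristic polynomial.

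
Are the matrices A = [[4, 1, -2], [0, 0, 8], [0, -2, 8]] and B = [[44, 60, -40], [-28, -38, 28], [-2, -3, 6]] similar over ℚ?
Two matrices over a field are similar if and only if they have the same invariant factors.

Both A and B have characteristic polynomial (x - 4)^3 and minimal polynomial (x - 4)^2. Computing further, both have invariant factors x - 4, (x - 4)^2. Hence A and B are similar.

Yes.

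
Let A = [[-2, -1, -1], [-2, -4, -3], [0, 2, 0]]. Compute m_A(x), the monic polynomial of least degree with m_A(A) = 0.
The characteristic polynomial factors as (x + 2)^3. The minimal polynomial is ∏(x - λ)^{k_λ} where k_λ is the size of the largest Jordan block at λ.

For λ = -2: rank(A + 2I) = 2, and the largest Jordan block has size 3 (the smallest k with rank((A + 2I)^k) = rank((A + 2I)^(k+1))).

So m_A(x) = (x + 2)^3.

m_A(x) = (x + 2)^3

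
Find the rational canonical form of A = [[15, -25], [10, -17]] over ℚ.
R = [[0, 5], [1, -2]]

The invariant factors of A (the non-unit diagonal entries of the Smith normal form of xI - A over ℚ[x]) are x^2 + 2x - 5, each dividing the next. The characteristic polynomial is their product, x^2 + 2x - 5.

The rational canonical form is the block-diagonal matrix of companion matrices C(f_i):
R = [[0, 5], [1, -2]].

Note the characteristic polynomial does not split into linear factors over ℚ, so A has no Jordan form over ℚ; the rational canonical form exists over any field.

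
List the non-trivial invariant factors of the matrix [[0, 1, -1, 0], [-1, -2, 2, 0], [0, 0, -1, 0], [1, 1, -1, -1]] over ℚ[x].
The Jordan structure of A has elementary divisors (x + 1)^3, (x + 1). Arranging the block sizes at each eigenvalue in decreasing order and taking row products gives the invariant factors.

Invariant factors (smallest first, each dividing the next): x + 1, (x + 1)^3.

Check: the last factor (x + 1)^3 is the minimal polynomial, and the product (x + 1)^4 is the characteristic polynomial.

x + 1, (x + 1)^3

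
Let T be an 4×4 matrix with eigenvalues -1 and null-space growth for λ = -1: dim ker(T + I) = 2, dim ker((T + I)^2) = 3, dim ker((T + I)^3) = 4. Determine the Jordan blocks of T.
λ = -1: successive nullity increments [2, 1, 1] count blocks of size ≥ k; block sizes are [3, 1].

Jordan blocks: (-1, 3), (-1, 1)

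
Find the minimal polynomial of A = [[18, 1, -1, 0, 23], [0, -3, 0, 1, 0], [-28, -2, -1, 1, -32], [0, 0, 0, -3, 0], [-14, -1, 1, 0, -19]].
The characteristic polynomial factors as (x - 4)(x + 3)^4. The minimal polynomial is ∏(x - λ)^{k_λ} where k_λ is the size of the largest Jordan block at λ.

For λ = -3: rank(A + 3I) = 3, and the largest Jordan block has size 2 (the smallest k with rank((A + 3I)^k) = rank((A + 3I)^(k+1))).
For λ = 4: rank(A - 4I) = 4, and the largest Jordan block has size 1 (the smallest k with rank((A - 4I)^k) = rank((A - 4I)^(k+1))).

So m_A(x) = (x - 4)(x + 3)^2.

m_A(x) = (x - 4)(x + 3)^2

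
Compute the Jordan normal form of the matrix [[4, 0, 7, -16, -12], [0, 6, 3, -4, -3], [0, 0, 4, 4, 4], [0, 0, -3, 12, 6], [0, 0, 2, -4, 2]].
J = [[4, 0, 0, 0, 0], [0, 6, 1, 0, 0], [0, 0, 6, 0, 0], [0, 0, 0, 6, 1], [0, 0, 0, 0, 6]]

The characteristic polynomial is det(xI - A) = (x - 6)^4(x - 4), so the eigenvalues are 4 (algebraic multiplicity 1), 6 (algebraic multiplicity 4).

For λ = 4: algebraic multiplicity 1 gives one 1×1 block.

For λ = 6: rank(A - 6I) = 3, rank((A - 6I)^2) = 1. The eigenspace has dimension 5 - 3 = 2, so there are 2 Jordan blocks; the rank sequence gives block sizes [2, 2].

Assembling the blocks gives the Jordan form J above.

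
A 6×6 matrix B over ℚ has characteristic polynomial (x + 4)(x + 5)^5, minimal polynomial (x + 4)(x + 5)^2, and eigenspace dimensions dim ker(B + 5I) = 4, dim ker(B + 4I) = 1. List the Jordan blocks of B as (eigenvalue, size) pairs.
λ = -5: algebraic multiplicity 5 (exponent in χ_B), largest block size 2 (exponent in m_B), 4 blocks (geometric multiplicity). These force block sizes [2, 1, 1, 1].
λ = -4: algebraic multiplicity 1 (exponent in χ_B), largest block size 1 (exponent in m_B), 1 block (geometric multiplicity). This forces block sizes [1].

Jordan blocks: (-5, 2), (-5, 1), (-5, 1), (-5, 1), (-4, 1)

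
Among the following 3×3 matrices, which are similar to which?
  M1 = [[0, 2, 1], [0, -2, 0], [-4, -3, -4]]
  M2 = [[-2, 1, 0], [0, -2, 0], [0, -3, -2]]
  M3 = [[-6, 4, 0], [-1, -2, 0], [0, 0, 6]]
Characteristic polynomials: χ_{M1} = (x + 2)^3, χ_{M2} = (x + 2)^3, χ_{M3} = (x - 6)(x + 4)^2.

{M1}: invariant factors (x + 2)^3.

{M2}: invariant factors x + 2, (x + 2)^2.

{M3}: invariant factors (x - 6)(x + 4)^2.

Matrices are similar if and only if their invariant-factor lists agree; the partition into similarity classes is {M1}, {M2}, {M3}.

3 classes: {M1}, {M2}, {M3}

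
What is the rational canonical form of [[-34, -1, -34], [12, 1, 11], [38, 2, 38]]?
R = [[0, 0, -30], [1, 0, 6], [0, 1, 5]]

The invariant factors of A (the non-unit diagonal entries of the Smith normal form of xI - A over ℚ[x]) are (x - 5)(x^2 - 6), each dividing the next. The characteristic polynomial is their product, (x - 5)(x^2 - 6).

The rational canonical form is the block-diagonal matrix of companion matrices C(f_i):
R = [[0, 0, -30], [1, 0, 6], [0, 1, 5]].

Note the characteristic polynomial does not split into linear factors over ℚ, so A has no Jordan form over ℚ; the rational canonical form exists over any field.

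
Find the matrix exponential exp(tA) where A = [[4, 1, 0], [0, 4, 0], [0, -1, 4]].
e^{tA} = [[e^{4*t}, t*e^{4*t}, 0], [0, e^{4*t}, 0], [0, -t*e^{4*t}, e^{4*t}]]

A has Jordan form J = [[4, 1, 0], [0, 4, 0], [0, 0, 4]] with A = PJP^{-1}, so e^{tA} = P e^{tJ} P^{-1}.

For a Jordan block J_k(λ), e^{tJ_k(λ)} = e^{λt} · (I + tN + t^2 N^2/2! + ... + t^{k-1} N^{k-1}/(k-1)!) where N is the nilpotent superdiagonal part.

Assembling the blocks and conjugating back gives the entries of e^{tA} as shown above.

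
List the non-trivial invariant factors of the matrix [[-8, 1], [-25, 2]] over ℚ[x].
(x + 3)^2

The Jordan structure of A has elementary divisors (x + 3)^2. Arranging the block sizes at each eigenvalue in decreasing order and taking row products gives the invariant factors.

Invariant factors (smallest first, each dividing the next): (x + 3)^2.

Check: the last factor (x + 3)^2 is the minimal polynomial, and the product (x + 3)^2 is the characteristic polynomial.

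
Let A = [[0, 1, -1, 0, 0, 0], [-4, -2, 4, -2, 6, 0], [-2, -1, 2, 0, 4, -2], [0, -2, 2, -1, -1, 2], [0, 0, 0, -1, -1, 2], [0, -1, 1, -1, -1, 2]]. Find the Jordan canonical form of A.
J = [[0, 1, 0, 0, 0, 0], [0, 0, 1, 0, 0, 0], [0, 0, 0, 0, 0, 0], [0, 0, 0, 0, 1, 0], [0, 0, 0, 0, 0, 0], [0, 0, 0, 0, 0, 0]]

The characteristic polynomial is det(xI - A) = x^6, so the eigenvalues are 0 (algebraic multiplicity 6).

For λ = 0: rank(A) = 3, rank(A^2) = 1, rank(A^3) = 0. The eigenspace has dimension 6 - 3 = 3, so there are 3 Jordan blocks; the rank sequence gives block sizes [3, 2, 1].

Assembling the blocks gives the Jordan form J above.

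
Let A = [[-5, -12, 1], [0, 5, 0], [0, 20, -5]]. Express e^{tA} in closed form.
e^{tA} = [[e^{-5*t}, (-2*t - e^{10*t} + 1)*e^{-5*t}, t*e^{-5*t}], [0, e^{5*t}, 0], [0, 4*sinh(5*t), e^{-5*t}]]

A has Jordan form J = [[-5, 1, 0], [0, -5, 0], [0, 0, 5]] with A = PJP^{-1}, so e^{tA} = P e^{tJ} P^{-1}.

For a Jordan block J_k(λ), e^{tJ_k(λ)} = e^{λt} · (I + tN + t^2 N^2/2! + ... + t^{k-1} N^{k-1}/(k-1)!) where N is the nilpotent superdiagonal part.

Assembling the blocks and conjugating back gives the entries of e^{tA} as shown above.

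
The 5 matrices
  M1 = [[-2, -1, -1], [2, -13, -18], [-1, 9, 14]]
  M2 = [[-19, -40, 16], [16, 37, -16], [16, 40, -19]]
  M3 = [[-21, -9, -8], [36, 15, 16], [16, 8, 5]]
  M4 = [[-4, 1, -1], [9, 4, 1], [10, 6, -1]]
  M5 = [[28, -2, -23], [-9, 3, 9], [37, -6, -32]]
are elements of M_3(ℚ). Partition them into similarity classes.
2 classes: {M1, M3, M4, M5}, {M2}

Characteristic polynomials: χ_{M1} = (x - 5)(x + 3)^2, χ_{M2} = (x - 5)(x + 3)^2, χ_{M3} = (x - 5)(x + 3)^2, χ_{M4} = (x - 5)(x + 3)^2, χ_{M5} = (x - 5)(x + 3)^2.

{M1, M3, M4, M5}: invariant factors (x - 5)(x + 3)^2.

{M2}: invariant factors x + 3, (x - 5)(x + 3).

Matrices are similar if and only if their invariant-factor lists agree; the partition into similarity classes is {M1, M3, M4, M5}, {M2}.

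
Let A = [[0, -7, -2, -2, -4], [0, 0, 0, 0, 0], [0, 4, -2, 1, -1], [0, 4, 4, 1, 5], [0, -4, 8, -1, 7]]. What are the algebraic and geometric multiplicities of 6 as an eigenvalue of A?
The characteristic polynomial is x^4(x - 6), so the factor x - 6 appears with exponent 1: the algebraic multiplicity is 1.

rank(A - 6I) = 4, so the eigenspace has dimension 5 - 4 = 1: the geometric multiplicity is 1.

algebraic multiplicity 1, geometric multiplicity 1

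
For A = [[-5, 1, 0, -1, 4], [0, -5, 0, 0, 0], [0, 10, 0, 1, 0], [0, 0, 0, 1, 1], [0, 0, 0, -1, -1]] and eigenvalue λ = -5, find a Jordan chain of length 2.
v_1 = [[1, 1, -2, 0, 0]]^T, v_2 = [[1, 0, 0, 0, 0]]^T

We seek v_1 ∈ ker((A + 5I)^2) \ ker(A + 5I), then set v_{i+1} = (A + 5I) v_i.

One such chain is v_1 = [[1, 1, -2, 0, 0]]^T, v_2 = [[1, 0, 0, 0, 0]]^T. Check: (A + 5I) v_2 = [[0, 0, 0, 0, 0]]^T = 0.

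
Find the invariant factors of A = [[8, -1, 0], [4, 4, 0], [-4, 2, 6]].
The Jordan structure of A has elementary divisors (x - 6)^2, (x - 6). Arranging the block sizes at each eigenvalue in decreasing order and taking row products gives the invariant factors.

Invariant factors (smallest first, each dividing the next): x - 6, (x - 6)^2.

Check: the last factor (x - 6)^2 is the minimal polynomial, and the product (x - 6)^3 is the characteristic polynomial.

x - 6, (x - 6)^2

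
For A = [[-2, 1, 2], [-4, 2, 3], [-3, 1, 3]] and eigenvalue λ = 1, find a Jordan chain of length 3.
We seek v_1 ∈ ker((A - I)^3) \ ker((A - I)^2), then set v_{i+1} = (A - I) v_i.

One such chain is v_1 = [[-4, -6, -3]]^T, v_2 = [[0, 1, 0]]^T, v_3 = [[1, 1, 1]]^T. Check: (A - I) v_3 = [[0, 0, 0]]^T = 0.

v_1 = [[-4, -6, -3]]^T, v_2 = [[0, 1, 0]]^T, v_3 = [[1, 1, 1]]^T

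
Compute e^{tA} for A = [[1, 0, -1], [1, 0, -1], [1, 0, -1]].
e^{tA} = [[t + 1, 0, -t], [t, 1, -t], [t, 0, 1 - t]]

A has Jordan form J = [[0, 1, 0], [0, 0, 0], [0, 0, 0]] with A = PJP^{-1}, so e^{tA} = P e^{tJ} P^{-1}.

For a Jordan block J_k(λ), e^{tJ_k(λ)} = e^{λt} · (I + tN + t^2 N^2/2! + ... + t^{k-1} N^{k-1}/(k-1)!) where N is the nilpotent superdiagonal part.

Assembling the blocks and conjugating back gives the entries of e^{tA} as shown above.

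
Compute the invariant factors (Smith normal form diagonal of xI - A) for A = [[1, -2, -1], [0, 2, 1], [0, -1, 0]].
(x - 1)^3

The Jordan structure of A has elementary divisors (x - 1)^3. Arranging the block sizes at each eigenvalue in decreasing order and taking row products gives the invariant factors.

Invariant factors (smallest first, each dividing the next): (x - 1)^3.

Check: the last factor (x - 1)^3 is the minimal polynomial, and the product (x - 1)^3 is the characteristic polynomial.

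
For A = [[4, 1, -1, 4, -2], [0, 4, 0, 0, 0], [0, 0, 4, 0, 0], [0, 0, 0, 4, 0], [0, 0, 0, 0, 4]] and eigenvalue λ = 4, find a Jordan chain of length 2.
We seek v_1 ∈ ker((A - 4I)^2) \ ker(A - 4I), then set v_{i+1} = (A - 4I) v_i.

One such chain is v_1 = [[2, 1, -4, -1, 0]]^T, v_2 = [[1, 0, 0, 0, 0]]^T. Check: (A - 4I) v_2 = [[0, 0, 0, 0, 0]]^T = 0.

v_1 = [[2, 1, -4, -1, 0]]^T, v_2 = [[1, 0, 0, 0, 0]]^T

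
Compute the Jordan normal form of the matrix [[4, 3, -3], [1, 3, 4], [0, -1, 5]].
J = [[4, 1, 0], [0, 4, 1], [0, 0, 4]]

The characteristic polynomial is det(xI - A) = (x - 4)^3, so the eigenvalues are 4 (algebraic multiplicity 3).

For λ = 4: rank(A - 4I) = 2, rank((A - 4I)^2) = 1, rank((A - 4I)^3) = 0. The eigenspace has dimension 3 - 2 = 1, so there is 1 Jordan block; the rank sequence gives block sizes [3].

Assembling the blocks gives the Jordan form J above.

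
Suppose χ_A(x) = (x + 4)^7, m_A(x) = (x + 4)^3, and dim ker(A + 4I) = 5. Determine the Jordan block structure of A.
Jordan blocks: (-4, 3), (-4, 1), (-4, 1), (-4, 1), (-4, 1)

λ = -4: algebraic multiplicity 7 (exponent in χ_A), largest block size 3 (exponent in m_A), 5 blocks (geometric multiplicity). These force block sizes [3, 1, 1, 1, 1].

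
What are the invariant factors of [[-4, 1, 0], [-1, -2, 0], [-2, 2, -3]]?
x + 3, (x + 3)^2

The Jordan structure of A has elementary divisors (x + 3)^2, (x + 3). Arranging the block sizes at each eigenvalue in decreasing order and taking row products gives the invariant factors.

Invariant factors (smallest first, each dividing the next): x + 3, (x + 3)^2.

Check: the last factor (x + 3)^2 is the minimal polynomial, and the product (x + 3)^3 is the characteristic polynomial.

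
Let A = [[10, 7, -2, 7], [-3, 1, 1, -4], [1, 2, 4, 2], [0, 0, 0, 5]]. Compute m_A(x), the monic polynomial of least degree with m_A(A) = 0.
m_A(x) = (x - 5)^3

The characteristic polynomial factors as (x - 5)^4. The minimal polynomial is ∏(x - λ)^{k_λ} where k_λ is the size of the largest Jordan block at λ.

For λ = 5: rank(A - 5I) = 2, and the largest Jordan block has size 3 (the smallest k with rank((A - 5I)^k) = rank((A - 5I)^(k+1))).

So m_A(x) = (x - 5)^3.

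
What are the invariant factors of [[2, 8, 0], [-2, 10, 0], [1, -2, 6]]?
The Jordan structure of A has elementary divisors (x - 6)^2, (x - 6). Arranging the block sizes at each eigenvalue in decreasing order and taking row products gives the invariant factors.

Invariant factors (smallest first, each dividing the next): x - 6, (x - 6)^2.

Check: the last factor (x - 6)^2 is the minimal polynomial, and the product (x - 6)^3 is the characteristic polynomial.

x - 6, (x - 6)^2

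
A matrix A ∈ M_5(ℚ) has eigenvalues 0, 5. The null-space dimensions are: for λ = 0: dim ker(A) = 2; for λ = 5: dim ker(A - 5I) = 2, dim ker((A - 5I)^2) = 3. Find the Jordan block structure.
λ = 0: successive nullity increments [2] count blocks of size ≥ k; block sizes are [1, 1].
λ = 5: successive nullity increments [2, 1] count blocks of size ≥ k; block sizes are [2, 1].

Jordan blocks: (0, 1), (0, 1), (5, 2), (5, 1)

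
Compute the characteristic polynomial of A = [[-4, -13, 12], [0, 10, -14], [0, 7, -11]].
χ_A(x) = (x - 3)(x + 4)^2

xI - A = [[x + 4, 13, -12], [0, x - 10, 14], [0, -7, x + 11]].

Expanding det(xI - A) along the first row:
det(xI - A) = + (x + 4)·det([[x - 10, 14], [-7, x + 11]]) - (13)·det([[0, 14], [0, x + 11]]) + (-12)·det([[0, x - 10], [0, -7]]).

Evaluating gives χ_A(x) = x^3 + 5x^2 - 8x - 48 = (x - 3)(x + 4)^2.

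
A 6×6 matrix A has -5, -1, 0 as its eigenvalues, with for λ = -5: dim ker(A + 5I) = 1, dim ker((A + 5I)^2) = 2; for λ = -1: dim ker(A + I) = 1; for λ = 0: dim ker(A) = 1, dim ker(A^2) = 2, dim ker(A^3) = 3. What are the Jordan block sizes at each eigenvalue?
Jordan blocks: (-5, 2), (-1, 1), (0, 3)

λ = -5: successive nullity increments [1, 1] count blocks of size ≥ k; block sizes are [2].
λ = -1: successive nullity increments [1] count blocks of size ≥ k; block sizes are [1].
λ = 0: successive nullity increments [1, 1, 1] count blocks of size ≥ k; block sizes are [3].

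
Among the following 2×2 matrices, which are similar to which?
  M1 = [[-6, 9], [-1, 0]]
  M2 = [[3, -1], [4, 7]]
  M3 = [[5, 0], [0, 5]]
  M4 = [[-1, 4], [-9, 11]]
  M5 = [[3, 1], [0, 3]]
Characteristic polynomials: χ_{M1} = (x + 3)^2, χ_{M2} = (x - 5)^2, χ_{M3} = (x - 5)^2, χ_{M4} = (x - 5)^2, χ_{M5} = (x - 3)^2.

{M1}: invariant factors (x + 3)^2.

{M2, M4}: invariant factors (x - 5)^2.

{M3}: invariant factors x - 5, x - 5.

{M5}: invariant factors (x - 3)^2.

Matrices are similar if and only if their invariant-factor lists agree; the partition into similarity classes is {M1}, {M2, M4}, {M3}, {M5}.

4 classes: {M1}, {M2, M4}, {M3}, {M5}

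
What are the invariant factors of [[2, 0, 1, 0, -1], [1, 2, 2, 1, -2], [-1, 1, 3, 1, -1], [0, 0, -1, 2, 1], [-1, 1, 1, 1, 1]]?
The Jordan structure of A has elementary divisors (x - 2)^3, (x - 2)^2. Arranging the block sizes at each eigenvalue in decreasing order and taking row products gives the invariant factors.

Invariant factors (smallest first, each dividing the next): (x - 2)^2, (x - 2)^3.

Check: the last factor (x - 2)^3 is the minimal polynomial, and the product (x - 2)^5 is the characteristic polynomial.

(x - 2)^2, (x - 2)^3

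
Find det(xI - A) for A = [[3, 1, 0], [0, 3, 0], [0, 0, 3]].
xI - A = [[x - 3, -1, 0], [0, x - 3, 0], [0, 0, x - 3]].

Expanding det(xI - A) along the first row:
det(xI - A) = + (x - 3)·det([[x - 3, 0], [0, x - 3]]) - (-1)·det([[0, 0], [0, x - 3]]) + (0)·det([[0, x - 3], [0, 0]]).

Evaluating gives χ_A(x) = x^3 - 9x^2 + 27x - 27 = (x - 3)^3.

χ_A(x) = (x - 3)^3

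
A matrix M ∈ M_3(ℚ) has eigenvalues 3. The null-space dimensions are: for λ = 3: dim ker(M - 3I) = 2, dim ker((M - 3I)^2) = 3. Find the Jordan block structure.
Jordan blocks: (3, 2), (3, 1)

λ = 3: successive nullity increments [2, 1] count blocks of size ≥ k; block sizes are [2, 1].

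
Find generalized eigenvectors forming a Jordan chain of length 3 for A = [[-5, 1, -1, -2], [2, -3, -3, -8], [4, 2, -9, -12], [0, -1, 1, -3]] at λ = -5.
We seek v_1 ∈ ker((A + 5I)^3) \ ker((A + 5I)^2), then set v_{i+1} = (A + 5I) v_i.

One such chain is v_1 = [[0, 1, 1, 0]]^T, v_2 = [[0, -1, -2, 0]]^T, v_3 = [[1, 4, 6, -1]]^T. Check: (A + 5I) v_3 = [[0, 0, 0, 0]]^T = 0.

v_1 = [[0, 1, 1, 0]]^T, v_2 = [[0, -1, -2, 0]]^T, v_3 = [[1, 4, 6, -1]]^T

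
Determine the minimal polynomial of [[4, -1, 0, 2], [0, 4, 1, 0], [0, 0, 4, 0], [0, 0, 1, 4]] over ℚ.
m_A(x) = (x - 4)^3

The characteristic polynomial factors as (x - 4)^4. The minimal polynomial is ∏(x - λ)^{k_λ} where k_λ is the size of the largest Jordan block at λ.

For λ = 4: rank(A - 4I) = 2, and the largest Jordan block has size 3 (the smallest k with rank((A - 4I)^k) = rank((A - 4I)^(k+1))).

So m_A(x) = (x - 4)^3.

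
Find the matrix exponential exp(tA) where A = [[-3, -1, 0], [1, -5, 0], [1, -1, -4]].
A has Jordan form J = [[-4, 1, 0], [0, -4, 0], [0, 0, -4]] with A = PJP^{-1}, so e^{tA} = P e^{tJ} P^{-1}.

For a Jordan block J_k(λ), e^{tJ_k(λ)} = e^{λt} · (I + tN + t^2 N^2/2! + ... + t^{k-1} N^{k-1}/(k-1)!) where N is the nilpotent superdiagonal part.

Assembling the blocks and conjugating back gives the entries of e^{tA} as shown above.

e^{tA} = [[(t + 1)*e^{-4*t}, -t*e^{-4*t}, 0], [t*e^{-4*t}, (1 - t)*e^{-4*t}, 0], [t*e^{-4*t}, -t*e^{-4*t}, e^{-4*t}]]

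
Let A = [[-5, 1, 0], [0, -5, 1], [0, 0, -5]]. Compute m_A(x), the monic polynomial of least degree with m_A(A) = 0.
m_A(x) = (x + 5)^3

The characteristic polynomial factors as (x + 5)^3. The minimal polynomial is ∏(x - λ)^{k_λ} where k_λ is the size of the largest Jordan block at λ.

For λ = -5: rank(A + 5I) = 2, and the largest Jordan block has size 3 (the smallest k with rank((A + 5I)^k) = rank((A + 5I)^(k+1))).

So m_A(x) = (x + 5)^3.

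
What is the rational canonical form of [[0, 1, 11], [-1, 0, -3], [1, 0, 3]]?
The invariant factors of A (the non-unit diagonal entries of the Smith normal form of xI - A over ℚ[x]) are x(x - 5)(x + 2), each dividing the next. The characteristic polynomial is their product, x(x - 5)(x + 2).

The rational canonical form is the block-diagonal matrix of companion matrices C(f_i):
R = [[0, 0, 0], [1, 0, 10], [0, 1, 3]].

R = [[0, 0, 0], [1, 0, 10], [0, 1, 3]]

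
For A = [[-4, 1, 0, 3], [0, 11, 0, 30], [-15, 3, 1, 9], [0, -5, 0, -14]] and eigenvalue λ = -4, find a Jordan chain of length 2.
v_1 = [[0, -2, 0, 1]]^T, v_2 = [[1, 0, 3, 0]]^T

We seek v_1 ∈ ker((A + 4I)^2) \ ker(A + 4I), then set v_{i+1} = (A + 4I) v_i.

One such chain is v_1 = [[0, -2, 0, 1]]^T, v_2 = [[1, 0, 3, 0]]^T. Check: (A + 4I) v_2 = [[0, 0, 0, 0]]^T = 0.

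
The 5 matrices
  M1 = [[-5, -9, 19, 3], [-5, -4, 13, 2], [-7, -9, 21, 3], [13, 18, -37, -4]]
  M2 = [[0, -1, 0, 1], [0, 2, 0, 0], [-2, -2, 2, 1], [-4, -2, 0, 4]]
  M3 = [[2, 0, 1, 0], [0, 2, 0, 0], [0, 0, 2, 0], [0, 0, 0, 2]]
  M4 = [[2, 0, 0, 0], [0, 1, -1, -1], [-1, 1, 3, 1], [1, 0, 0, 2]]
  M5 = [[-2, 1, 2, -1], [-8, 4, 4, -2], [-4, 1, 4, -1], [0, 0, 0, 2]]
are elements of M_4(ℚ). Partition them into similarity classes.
Characteristic polynomials: χ_{M1} = (x - 2)^4, χ_{M2} = (x - 2)^4, χ_{M3} = (x - 2)^4, χ_{M4} = (x - 2)^4, χ_{M5} = (x - 2)^4.

{M1, M2, M4}: invariant factors (x - 2)^2, (x - 2)^2.

{M3, M5}: invariant factors x - 2, x - 2, (x - 2)^2.

Matrices are similar if and only if their invariant-factor lists agree; the partition into similarity classes is {M1, M2, M4}, {M3, M5}.

2 classes: {M1, M2, M4}, {M3, M5}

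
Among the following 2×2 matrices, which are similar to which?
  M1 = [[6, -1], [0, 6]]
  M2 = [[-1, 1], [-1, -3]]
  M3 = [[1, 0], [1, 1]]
3 classes: {M1}, {M2}, {M3}

Characteristic polynomials: χ_{M1} = (x - 6)^2, χ_{M2} = (x + 2)^2, χ_{M3} = (x - 1)^2.

{M1}: invariant factors (x - 6)^2.

{M2}: invariant factors (x + 2)^2.

{M3}: invariant factors (x - 1)^2.

Matrices are similar if and only if their invariant-factor lists agree; the partition into similarity classes is {M1}, {M2}, {M3}.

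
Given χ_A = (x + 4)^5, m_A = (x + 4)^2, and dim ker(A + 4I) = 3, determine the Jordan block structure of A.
Jordan blocks: (-4, 2), (-4, 2), (-4, 1)

λ = -4: algebraic multiplicity 5 (exponent in χ_A), largest block size 2 (exponent in m_A), 3 blocks (geometric multiplicity). These force block sizes [2, 2, 1].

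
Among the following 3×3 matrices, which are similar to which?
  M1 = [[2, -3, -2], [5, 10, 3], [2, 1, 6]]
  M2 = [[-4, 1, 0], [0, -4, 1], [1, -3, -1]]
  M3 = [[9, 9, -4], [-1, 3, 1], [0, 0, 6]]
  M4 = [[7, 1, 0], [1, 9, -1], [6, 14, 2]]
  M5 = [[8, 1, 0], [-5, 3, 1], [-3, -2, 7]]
2 classes: {M1, M3, M4, M5}, {M2}

Characteristic polynomials: χ_{M1} = (x - 6)^3, χ_{M2} = (x + 3)^3, χ_{M3} = (x - 6)^3, χ_{M4} = (x - 6)^3, χ_{M5} = (x - 6)^3.

{M1, M3, M4, M5}: invariant factors (x - 6)^3.

{M2}: invariant factors (x + 3)^3.

Matrices are similar if and only if their invariant-factor lists agree; the partition into similarity classes is {M1, M3, M4, M5}, {M2}.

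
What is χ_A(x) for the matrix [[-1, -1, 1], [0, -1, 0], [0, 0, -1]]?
χ_A(x) = (x + 1)^3

xI - A = [[x + 1, 1, -1], [0, x + 1, 0], [0, 0, x + 1]].

Expanding det(xI - A) along the first row:
det(xI - A) = + (x + 1)·det([[x + 1, 0], [0, x + 1]]) - (1)·det([[0, 0], [0, x + 1]]) + (-1)·det([[0, x + 1], [0, 0]]).

Evaluating gives χ_A(x) = x^3 + 3x^2 + 3x + 1 = (x + 1)^3.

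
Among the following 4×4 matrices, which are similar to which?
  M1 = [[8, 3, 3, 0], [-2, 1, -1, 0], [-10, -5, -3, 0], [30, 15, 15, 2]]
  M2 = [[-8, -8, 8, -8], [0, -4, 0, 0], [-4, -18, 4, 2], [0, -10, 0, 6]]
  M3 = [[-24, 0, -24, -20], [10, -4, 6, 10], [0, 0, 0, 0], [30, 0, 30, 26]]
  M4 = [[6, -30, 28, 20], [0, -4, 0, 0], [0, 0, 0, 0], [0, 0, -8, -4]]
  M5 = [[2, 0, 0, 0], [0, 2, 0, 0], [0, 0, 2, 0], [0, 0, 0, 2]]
3 classes: {M1}, {M2, M3, M4}, {M5}

Characteristic polynomials: χ_{M1} = (x - 2)^4, χ_{M2} = x(x - 6)(x + 4)^2, χ_{M3} = x(x - 6)(x + 4)^2, χ_{M4} = x(x - 6)(x + 4)^2, χ_{M5} = (x - 2)^4.

{M1}: invariant factors x - 2, x - 2, (x - 2)^2.

{M2, M3, M4}: invariant factors x + 4, x(x - 6)(x + 4).

{M5}: invariant factors x - 2, x - 2, x - 2, x - 2.

Matrices are similar if and only if their invariant-factor lists agree; the partition into similarity classes is {M1}, {M2, M3, M4}, {M5}.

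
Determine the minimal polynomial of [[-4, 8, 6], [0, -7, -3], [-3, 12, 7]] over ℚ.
m_A(x) = (x + 1)^2(x + 2)

The characteristic polynomial factors as (x + 1)^2(x + 2). The minimal polynomial is ∏(x - λ)^{k_λ} where k_λ is the size of the largest Jordan block at λ.

For λ = -2: rank(A + 2I) = 2, and the largest Jordan block has size 1 (the smallest k with rank((A + 2I)^k) = rank((A + 2I)^(k+1))).
For λ = -1: rank(A + I) = 2, and the largest Jordan block has size 2 (the smallest k with rank((A + I)^k) = rank((A + I)^(k+1))).

So m_A(x) = (x + 1)^2(x + 2).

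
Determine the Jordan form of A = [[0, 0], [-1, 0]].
The characteristic polynomial is det(xI - A) = x^2, so the eigenvalues are 0 (algebraic multiplicity 2).

For λ = 0: rank(A) = 1, rank(A^2) = 0. The eigenspace has dimension 2 - 1 = 1, so there is 1 Jordan block; the rank sequence gives block sizes [2].

Assembling the blocks gives the Jordan form J above.

J = [[0, 1], [0, 0]]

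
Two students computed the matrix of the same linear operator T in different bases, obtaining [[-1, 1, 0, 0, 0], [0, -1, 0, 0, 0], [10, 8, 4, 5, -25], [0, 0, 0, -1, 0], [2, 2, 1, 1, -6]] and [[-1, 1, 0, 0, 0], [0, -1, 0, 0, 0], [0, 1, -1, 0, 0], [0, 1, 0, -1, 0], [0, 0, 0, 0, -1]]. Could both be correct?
Both have characteristic polynomial (x + 1)^5 and minimal polynomial (x + 1)^2. But rank(A + I) = 2 for A while rank(B + I) = 1 for B, so the number of Jordan blocks at λ = -1 differs. A and B are not similar.

No.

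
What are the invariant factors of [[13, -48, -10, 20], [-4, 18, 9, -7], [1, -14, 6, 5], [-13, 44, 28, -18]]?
The Jordan structure of A has elementary divisors (x - 1), (x - 6)^3. Arranging the block sizes at each eigenvalue in decreasing order and taking row products gives the invariant factors.

Invariant factors (smallest first, each dividing the next): (x - 6)^3(x - 1).

Check: the last factor (x - 6)^3(x - 1) is the minimal polynomial, and the product (x - 6)^3(x - 1) is the characteristic polynomial.

(x - 6)^3(x - 1)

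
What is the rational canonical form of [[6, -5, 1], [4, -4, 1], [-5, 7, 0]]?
The invariant factors of A (the non-unit diagonal entries of the Smith normal form of xI - A over ℚ[x]) are (x - 3)(x^2 + x - 3), each dividing the next. The characteristic polynomial is their product, (x - 3)(x^2 + x - 3).

The rational canonical form is the block-diagonal matrix of companion matrices C(f_i):
R = [[0, 0, -9], [1, 0, 6], [0, 1, 2]].

Note the characteristic polynomial does not split into linear factors over ℚ, so A has no Jordan form over ℚ; the rational canonical form exists over any field.

R = [[0, 0, -9], [1, 0, 6], [0, 1, 2]]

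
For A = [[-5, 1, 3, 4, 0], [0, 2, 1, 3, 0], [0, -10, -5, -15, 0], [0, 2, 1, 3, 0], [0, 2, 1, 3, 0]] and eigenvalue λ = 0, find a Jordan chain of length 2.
We seek v_1 ∈ ker(A^2) \ ker(A), then set v_{i+1} = A v_i.

One such chain is v_1 = [[1, 0, 1, 0, 0]]^T, v_2 = [[-2, 1, -5, 1, 1]]^T. Check: A v_2 = [[0, 0, 0, 0, 0]]^T = 0.

v_1 = [[1, 0, 1, 0, 0]]^T, v_2 = [[-2, 1, -5, 1, 1]]^T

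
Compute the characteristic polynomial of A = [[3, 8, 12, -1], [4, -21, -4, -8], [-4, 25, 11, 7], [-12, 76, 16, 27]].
xI - A = [[x - 3, -8, -12, 1], [-4, x + 21, 4, 8], [4, -25, x - 11, -7], [12, -76, -16, x - 27]].

Expanding det(xI - A) along the first row:
det(xI - A) = + (x - 3)·det([[x + 21, 4, 8], [-25, x - 11, -7], [-76, -16, x - 27]]) - (-8)·det([[-4, 4, 8], [4, x - 11, -7], [12, -16, x - 27]]) + (-12)·det([[-4, x + 21, 8], [4, -25, -7], [12, -76, x - 27]]) - (1)·det([[-4, x + 21, 4], [4, -25, x - 11], [12, -76, -16]]).

Evaluating gives χ_A(x) = x^4 - 20x^3 + 150x^2 - 500x + 625 = (x - 5)^4.

χ_A(x) = (x - 5)^4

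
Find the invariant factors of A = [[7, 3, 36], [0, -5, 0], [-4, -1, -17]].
The Jordan structure of A has elementary divisors (x + 5)^2, (x + 5). Arranging the block sizes at each eigenvalue in decreasing order and taking row products gives the invariant factors.

Invariant factors (smallest first, each dividing the next): x + 5, (x + 5)^2.

Check: the last factor (x + 5)^2 is the minimal polynomial, and the product (x + 5)^3 is the characteristic polynomial.

x + 5, (x + 5)^2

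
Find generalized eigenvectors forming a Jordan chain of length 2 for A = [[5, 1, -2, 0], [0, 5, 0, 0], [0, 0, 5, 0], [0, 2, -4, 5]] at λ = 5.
We seek v_1 ∈ ker((A - 5I)^2) \ ker(A - 5I), then set v_{i+1} = (A - 5I) v_i.

One such chain is v_1 = [[-2, -7, -4, -2]]^T, v_2 = [[1, 0, 0, 2]]^T. Check: (A - 5I) v_2 = [[0, 0, 0, 0]]^T = 0.

v_1 = [[-2, -7, -4, -2]]^T, v_2 = [[1, 0, 0, 2]]^T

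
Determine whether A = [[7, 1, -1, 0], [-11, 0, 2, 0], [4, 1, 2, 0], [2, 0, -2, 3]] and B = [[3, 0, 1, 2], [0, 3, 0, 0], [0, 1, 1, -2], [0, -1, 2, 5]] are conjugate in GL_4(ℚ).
Two matrices over a field are similar if and only if they have the same invariant factors.

Both A and B have characteristic polynomial (x - 3)^4 and minimal polynomial (x - 3)^3. Computing further, both have invariant factors x - 3, (x - 3)^3. Hence A and B are similar.

Yes.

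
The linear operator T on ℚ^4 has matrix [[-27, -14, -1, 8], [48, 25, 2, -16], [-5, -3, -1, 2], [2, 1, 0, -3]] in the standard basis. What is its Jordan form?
The characteristic polynomial is det(xI - A) = x^2(x + 3)^2, so the eigenvalues are -3 (algebraic multiplicity 2), 0 (algebraic multiplicity 2).

For λ = -3: rank(A + 3I) = 3, rank((A + 3I)^2) = 2. The eigenspace has dimension 4 - 3 = 1, so there is 1 Jordan block; the rank sequence gives block sizes [2].

For λ = 0: rank(A) = 3, rank(A^2) = 2. The eigenspace has dimension 4 - 3 = 1, so there is 1 Jordan block; the rank sequence gives block sizes [2].

Assembling the blocks gives the Jordan form J above.

J = [[-3, 1, 0, 0], [0, -3, 0, 0], [0, 0, 0, 1], [0, 0, 0, 0]]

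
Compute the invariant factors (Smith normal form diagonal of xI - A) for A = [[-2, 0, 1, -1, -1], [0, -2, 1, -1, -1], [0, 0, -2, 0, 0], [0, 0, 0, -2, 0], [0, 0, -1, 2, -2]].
x + 2, x + 2, (x + 2)^3

The Jordan structure of A has elementary divisors (x + 2)^3, (x + 2), (x + 2). Arranging the block sizes at each eigenvalue in decreasing order and taking row products gives the invariant factors.

Invariant factors (smallest first, each dividing the next): x + 2, x + 2, (x + 2)^3.

Check: the last factor (x + 2)^3 is the minimal polynomial, and the product (x + 2)^5 is the characteristic polynomial.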